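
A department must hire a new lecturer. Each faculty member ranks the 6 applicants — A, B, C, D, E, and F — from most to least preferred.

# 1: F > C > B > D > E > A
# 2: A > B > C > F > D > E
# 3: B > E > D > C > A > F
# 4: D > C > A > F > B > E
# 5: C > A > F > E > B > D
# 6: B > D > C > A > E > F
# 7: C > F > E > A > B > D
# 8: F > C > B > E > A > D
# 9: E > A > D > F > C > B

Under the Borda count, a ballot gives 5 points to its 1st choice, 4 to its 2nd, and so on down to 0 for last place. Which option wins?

Borda scores:
  A: 0 + 5 + 1 + 3 + 4 + 2 + 2 + 1 + 4 = 22
  B: 3 + 4 + 5 + 1 + 1 + 5 + 1 + 3 + 0 = 23
  C: 4 + 3 + 2 + 4 + 5 + 3 + 5 + 4 + 1 = 31
  D: 2 + 1 + 3 + 5 + 0 + 4 + 0 + 0 + 3 = 18
  E: 1 + 0 + 4 + 0 + 2 + 1 + 3 + 2 + 5 = 18
  F: 5 + 2 + 0 + 2 + 3 + 0 + 4 + 5 + 2 = 23
C has the highest total.

C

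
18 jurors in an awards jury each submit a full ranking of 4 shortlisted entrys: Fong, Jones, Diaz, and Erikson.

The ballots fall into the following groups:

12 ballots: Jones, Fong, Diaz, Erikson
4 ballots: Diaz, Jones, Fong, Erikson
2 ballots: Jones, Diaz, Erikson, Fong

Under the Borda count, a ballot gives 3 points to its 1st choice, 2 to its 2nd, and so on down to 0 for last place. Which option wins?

Borda scores:
  Fong: 12·2 + 4·1 + 2·0 = 28
  Jones: 12·3 + 4·2 + 2·3 = 50
  Diaz: 12·1 + 4·3 + 2·2 = 28
  Erikson: 12·0 + 4·0 + 2·1 = 2
Jones has the highest total.

Jones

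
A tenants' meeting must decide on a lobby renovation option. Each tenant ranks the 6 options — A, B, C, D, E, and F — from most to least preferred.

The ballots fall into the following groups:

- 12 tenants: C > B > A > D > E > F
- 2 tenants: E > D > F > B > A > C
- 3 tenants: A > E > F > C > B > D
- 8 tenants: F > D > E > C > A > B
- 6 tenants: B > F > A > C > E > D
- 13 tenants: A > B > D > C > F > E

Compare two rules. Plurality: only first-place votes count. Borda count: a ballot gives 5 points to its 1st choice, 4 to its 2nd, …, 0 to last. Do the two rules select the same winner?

Plurality first-place counts: A 16, B 6, C 12, D 0, E 2, F 8 → A.
Borda totals: A 144, B 137, C 120, D 103, E 64, F 92 → A.
The two rules agree on A.

Yes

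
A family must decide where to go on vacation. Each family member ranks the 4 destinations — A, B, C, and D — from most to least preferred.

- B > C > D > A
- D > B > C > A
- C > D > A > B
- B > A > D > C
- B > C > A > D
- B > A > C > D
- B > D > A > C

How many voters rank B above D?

Ballots ranking B above D: 5.
Ballots ranking D above B: 2.
So 5 of 7 voters prefer B to D.

5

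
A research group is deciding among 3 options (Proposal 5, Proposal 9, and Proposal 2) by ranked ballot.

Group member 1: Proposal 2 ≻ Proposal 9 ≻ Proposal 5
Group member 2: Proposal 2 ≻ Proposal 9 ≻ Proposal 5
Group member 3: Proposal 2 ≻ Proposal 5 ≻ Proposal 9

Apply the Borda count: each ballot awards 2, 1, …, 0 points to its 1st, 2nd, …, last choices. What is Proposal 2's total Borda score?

6

Borda scores:
  Proposal 5: 0 + 0 + 1 = 1
  Proposal 9: 1 + 1 + 0 = 2
  Proposal 2: 2 + 2 + 2 = 6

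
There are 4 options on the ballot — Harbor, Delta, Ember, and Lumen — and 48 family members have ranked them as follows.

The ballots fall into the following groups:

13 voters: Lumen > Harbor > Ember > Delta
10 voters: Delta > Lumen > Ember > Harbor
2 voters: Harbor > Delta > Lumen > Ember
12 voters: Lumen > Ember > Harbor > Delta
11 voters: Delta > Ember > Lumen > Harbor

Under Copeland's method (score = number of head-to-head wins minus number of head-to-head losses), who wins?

Pairwise results:
  Harbor vs Delta: Harbor wins 27–21.
  Harbor vs Ember: Ember wins 33–15.
  Harbor vs Lumen: Lumen wins 46–2.
  Delta vs Ember: Ember wins 25–23.
  Delta vs Lumen: Lumen wins 25–23.
  Ember vs Lumen: Lumen wins 37–11.
Copeland scores (wins − losses):
  Harbor: 1 − 2 = -1
  Delta: 0 − 3 = -3
  Ember: 2 − 1 = 1
  Lumen: 3 − 0 = 3
Lumen has the best Copeland score.

Lumen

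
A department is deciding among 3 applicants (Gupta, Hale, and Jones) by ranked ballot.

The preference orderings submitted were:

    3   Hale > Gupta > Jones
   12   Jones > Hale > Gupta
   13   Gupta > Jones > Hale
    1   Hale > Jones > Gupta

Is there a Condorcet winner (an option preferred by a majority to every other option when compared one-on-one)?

No

Head-to-head results (29 voters total):
Gupta vs Hale: Hale wins 16–13.
Gupta vs Jones: Gupta wins 16–13.
Hale vs Jones: Jones wins 25–4.
No candidate beats all others: Gupta beats Jones beats Hale beats Gupta, a majority cycle.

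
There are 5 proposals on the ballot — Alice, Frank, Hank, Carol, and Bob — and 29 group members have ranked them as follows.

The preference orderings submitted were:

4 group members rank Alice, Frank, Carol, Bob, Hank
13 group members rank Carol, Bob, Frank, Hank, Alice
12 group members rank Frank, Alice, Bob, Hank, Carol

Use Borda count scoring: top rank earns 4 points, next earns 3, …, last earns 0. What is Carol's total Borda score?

60

Borda scores:
  Alice: 4·4 + 13·0 + 12·3 = 52
  Frank: 4·3 + 13·2 + 12·4 = 86
  Hank: 4·0 + 13·1 + 12·1 = 25
  Carol: 4·2 + 13·4 + 12·0 = 60
  Bob: 4·1 + 13·3 + 12·2 = 67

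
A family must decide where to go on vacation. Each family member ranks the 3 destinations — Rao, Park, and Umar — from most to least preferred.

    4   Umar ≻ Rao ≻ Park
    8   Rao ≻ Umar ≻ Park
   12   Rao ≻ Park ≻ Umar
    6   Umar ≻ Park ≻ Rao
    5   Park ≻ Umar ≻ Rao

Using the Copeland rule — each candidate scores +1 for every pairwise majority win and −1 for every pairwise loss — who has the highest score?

Rao

Pairwise results:
  Rao vs Park: Rao wins 24–11.
  Rao vs Umar: Rao wins 20–15.
  Park vs Umar: Umar wins 18–17.
Copeland scores (wins − losses):
  Rao: 2 − 0 = 2
  Park: 0 − 2 = -2
  Umar: 1 − 1 = 0
Rao has the best Copeland score.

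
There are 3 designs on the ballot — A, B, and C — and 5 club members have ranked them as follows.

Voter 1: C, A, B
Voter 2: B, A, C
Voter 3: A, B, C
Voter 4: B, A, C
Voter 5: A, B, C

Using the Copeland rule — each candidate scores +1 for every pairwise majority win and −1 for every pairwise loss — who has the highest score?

A

Pairwise results:
  A vs B: A wins 3–2.
  A vs C: A wins 4–1.
  B vs C: B wins 4–1.
Copeland scores (wins − losses):
  A: 2 − 0 = 2
  B: 1 − 1 = 0
  C: 0 − 2 = -2
A has the best Copeland score.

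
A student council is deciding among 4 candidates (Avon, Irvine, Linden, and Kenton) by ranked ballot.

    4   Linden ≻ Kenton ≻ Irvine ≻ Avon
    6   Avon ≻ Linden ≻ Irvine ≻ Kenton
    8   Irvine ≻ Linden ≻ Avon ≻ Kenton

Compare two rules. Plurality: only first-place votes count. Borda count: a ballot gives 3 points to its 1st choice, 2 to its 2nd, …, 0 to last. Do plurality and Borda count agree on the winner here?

Plurality first-place counts: Avon 6, Irvine 8, Linden 4, Kenton 0 → Irvine.
Borda totals: Avon 26, Irvine 34, Linden 40, Kenton 8 → Linden.
The two rules disagree: plurality picks Irvine, Borda picks Linden.

No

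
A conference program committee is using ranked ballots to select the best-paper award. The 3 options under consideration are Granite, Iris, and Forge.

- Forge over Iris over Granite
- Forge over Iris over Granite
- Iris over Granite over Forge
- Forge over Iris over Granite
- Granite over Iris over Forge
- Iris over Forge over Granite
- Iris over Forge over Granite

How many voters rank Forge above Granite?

Ballots ranking Forge above Granite: 5.
Ballots ranking Granite above Forge: 2.
So 5 of 7 voters prefer Forge to Granite.

5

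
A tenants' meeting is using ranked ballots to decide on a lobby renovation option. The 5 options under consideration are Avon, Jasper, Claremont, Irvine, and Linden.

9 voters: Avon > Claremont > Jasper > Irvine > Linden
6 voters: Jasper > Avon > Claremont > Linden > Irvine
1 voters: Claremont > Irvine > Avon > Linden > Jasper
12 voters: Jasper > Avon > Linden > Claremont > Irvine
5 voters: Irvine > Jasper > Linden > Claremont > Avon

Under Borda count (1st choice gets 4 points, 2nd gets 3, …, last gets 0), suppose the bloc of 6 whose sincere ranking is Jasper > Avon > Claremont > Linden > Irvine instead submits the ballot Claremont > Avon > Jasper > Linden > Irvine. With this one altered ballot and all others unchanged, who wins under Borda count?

Jasper

Borda totals with the altered ballot: Avon 92, Jasper 93, Claremont 72, Irvine 32, Linden 41.
The winner is unchanged: still Jasper.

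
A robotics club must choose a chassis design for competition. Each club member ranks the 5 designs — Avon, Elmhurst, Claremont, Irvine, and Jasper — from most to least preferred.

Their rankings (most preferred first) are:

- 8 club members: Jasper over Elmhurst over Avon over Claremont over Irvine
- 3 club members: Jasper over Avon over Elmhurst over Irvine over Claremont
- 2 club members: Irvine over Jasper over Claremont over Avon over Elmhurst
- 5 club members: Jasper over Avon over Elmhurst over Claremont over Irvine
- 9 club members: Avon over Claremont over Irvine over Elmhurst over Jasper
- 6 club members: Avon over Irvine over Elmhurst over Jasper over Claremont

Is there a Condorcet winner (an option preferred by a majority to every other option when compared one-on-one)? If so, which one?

Head-to-head results (33 voters total):
Avon vs Elmhurst: Avon wins 25–8.
Avon vs Claremont: Avon wins 31–2.
Avon vs Irvine: Avon wins 31–2.
Avon vs Jasper: Jasper wins 18–15.
Elmhurst vs Claremont: Elmhurst wins 22–11.
Elmhurst vs Irvine: Irvine wins 17–16.
Elmhurst vs Jasper: Jasper wins 18–15.
Claremont vs Irvine: Claremont wins 22–11.
Claremont vs Jasper: Jasper wins 24–9.
Irvine vs Jasper: Irvine wins 17–16.
No candidate beats all others: Avon beats Irvine beats Jasper beats Avon, a majority cycle.

No Condorcet winner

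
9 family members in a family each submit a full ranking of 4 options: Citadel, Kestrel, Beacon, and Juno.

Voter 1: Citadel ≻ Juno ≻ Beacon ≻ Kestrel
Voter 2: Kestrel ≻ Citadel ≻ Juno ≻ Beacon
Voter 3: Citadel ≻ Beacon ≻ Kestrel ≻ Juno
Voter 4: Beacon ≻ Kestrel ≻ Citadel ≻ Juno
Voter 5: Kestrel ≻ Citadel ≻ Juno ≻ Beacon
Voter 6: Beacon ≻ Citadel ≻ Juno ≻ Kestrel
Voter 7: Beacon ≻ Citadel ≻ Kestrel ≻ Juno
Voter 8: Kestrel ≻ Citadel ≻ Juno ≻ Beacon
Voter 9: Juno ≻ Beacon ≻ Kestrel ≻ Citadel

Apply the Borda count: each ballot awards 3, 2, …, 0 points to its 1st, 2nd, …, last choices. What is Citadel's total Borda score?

Borda scores:
  Citadel: 3 + 2 + 3 + 1 + 2 + 2 + 2 + 2 + 0 = 17
  Kestrel: 0 + 3 + 1 + 2 + 3 + 0 + 1 + 3 + 1 = 14
  Beacon: 1 + 0 + 2 + 3 + 0 + 3 + 3 + 0 + 2 = 14
  Juno: 2 + 1 + 0 + 0 + 1 + 1 + 0 + 1 + 3 = 9

17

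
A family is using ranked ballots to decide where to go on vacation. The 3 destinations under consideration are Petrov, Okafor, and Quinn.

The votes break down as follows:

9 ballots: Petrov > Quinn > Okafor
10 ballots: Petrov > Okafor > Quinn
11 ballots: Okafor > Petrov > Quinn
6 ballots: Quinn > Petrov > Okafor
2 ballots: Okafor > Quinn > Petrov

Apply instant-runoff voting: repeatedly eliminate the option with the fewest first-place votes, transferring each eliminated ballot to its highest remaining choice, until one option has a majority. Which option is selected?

Round 1: Petrov 19, Okafor 13, Quinn 6. Quinn has the fewest and is eliminated.
Round 2: Petrov 25, Okafor 13. Petrov has a majority.

Petrov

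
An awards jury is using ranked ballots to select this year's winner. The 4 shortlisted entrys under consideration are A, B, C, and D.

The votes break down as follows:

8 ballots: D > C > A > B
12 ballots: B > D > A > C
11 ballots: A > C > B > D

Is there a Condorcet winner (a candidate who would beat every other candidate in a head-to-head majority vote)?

No

Head-to-head results (31 voters total):
A vs B: A wins 19–12.
A vs C: A wins 23–8.
A vs D: D wins 20–11.
B vs C: C wins 19–12.
B vs D: B wins 23–8.
C vs D: D wins 20–11.
No candidate beats all others: A beats B beats D beats A, a majority cycle.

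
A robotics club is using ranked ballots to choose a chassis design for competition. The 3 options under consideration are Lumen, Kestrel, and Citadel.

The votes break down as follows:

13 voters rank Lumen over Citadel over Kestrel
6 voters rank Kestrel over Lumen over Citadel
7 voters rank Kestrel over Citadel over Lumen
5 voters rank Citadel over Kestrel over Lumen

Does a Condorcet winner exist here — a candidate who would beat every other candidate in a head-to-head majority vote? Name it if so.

There is no Condorcet winner

Head-to-head results (31 voters total):
Lumen vs Kestrel: Kestrel wins 18–13.
Lumen vs Citadel: Lumen wins 19–12.
Kestrel vs Citadel: Citadel wins 18–13.
No candidate beats all others: Lumen beats Citadel beats Kestrel beats Lumen, a majority cycle.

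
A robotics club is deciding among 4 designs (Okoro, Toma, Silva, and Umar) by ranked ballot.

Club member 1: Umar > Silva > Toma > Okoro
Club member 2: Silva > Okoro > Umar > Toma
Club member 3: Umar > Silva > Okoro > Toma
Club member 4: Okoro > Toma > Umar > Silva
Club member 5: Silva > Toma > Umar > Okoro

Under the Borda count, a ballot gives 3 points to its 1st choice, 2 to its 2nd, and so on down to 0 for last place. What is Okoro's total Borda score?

Borda scores:
  Okoro: 0 + 2 + 1 + 3 + 0 = 6
  Toma: 1 + 0 + 0 + 2 + 2 = 5
  Silva: 2 + 3 + 2 + 0 + 3 = 10
  Umar: 3 + 1 + 3 + 1 + 1 = 9

6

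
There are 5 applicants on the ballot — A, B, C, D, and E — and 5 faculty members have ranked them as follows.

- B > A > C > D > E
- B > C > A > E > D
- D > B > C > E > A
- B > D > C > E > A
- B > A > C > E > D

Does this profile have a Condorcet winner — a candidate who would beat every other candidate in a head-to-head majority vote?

Head-to-head results (5 voters total):
A vs B: B wins 5–0.
A vs C: C wins 3–2.
A vs D: A wins 3–2.
A vs E: A wins 3–2.
B vs C: B wins 5–0.
B vs D: B wins 4–1.
B vs E: B wins 5–0.
C vs D: C wins 3–2.
C vs E: C wins 5–0.
D vs E: D wins 3–2.
B beats each rival — A (5–0), C (5–0), D (4–1), E (5–0) — so B is the Condorcet winner.

Yes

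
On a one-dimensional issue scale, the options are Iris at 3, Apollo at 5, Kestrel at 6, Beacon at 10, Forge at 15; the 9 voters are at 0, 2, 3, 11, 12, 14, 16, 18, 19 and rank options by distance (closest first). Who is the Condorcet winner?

With single-peaked preferences on a line, the Condorcet winner is the candidate closest to the median voter.
The median voter (position 12) is closest to Beacon at 10.
Check: Beacon vs Iris — voters closer to Beacon: 6 of 9.

Beacon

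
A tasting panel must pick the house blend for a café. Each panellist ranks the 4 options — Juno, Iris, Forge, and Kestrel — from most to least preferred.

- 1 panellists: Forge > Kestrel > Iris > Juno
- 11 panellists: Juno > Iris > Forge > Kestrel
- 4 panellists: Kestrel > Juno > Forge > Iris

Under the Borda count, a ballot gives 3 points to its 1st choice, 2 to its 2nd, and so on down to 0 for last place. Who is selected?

Borda scores:
  Juno: 0 + 11·3 + 4·2 = 41
  Iris: 1 + 11·2 + 4·0 = 23
  Forge: 3 + 11·1 + 4·1 = 18
  Kestrel: 2 + 11·0 + 4·3 = 14
Juno has the highest total.

Juno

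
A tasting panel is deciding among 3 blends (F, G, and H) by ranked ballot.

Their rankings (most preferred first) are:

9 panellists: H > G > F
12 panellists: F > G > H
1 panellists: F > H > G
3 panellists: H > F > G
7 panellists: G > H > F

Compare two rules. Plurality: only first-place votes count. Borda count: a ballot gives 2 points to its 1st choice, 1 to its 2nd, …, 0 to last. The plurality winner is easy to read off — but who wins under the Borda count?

Plurality first-place counts: F 13, G 7, H 12 → F.
Borda totals: F 29, G 35, H 32 → G.

G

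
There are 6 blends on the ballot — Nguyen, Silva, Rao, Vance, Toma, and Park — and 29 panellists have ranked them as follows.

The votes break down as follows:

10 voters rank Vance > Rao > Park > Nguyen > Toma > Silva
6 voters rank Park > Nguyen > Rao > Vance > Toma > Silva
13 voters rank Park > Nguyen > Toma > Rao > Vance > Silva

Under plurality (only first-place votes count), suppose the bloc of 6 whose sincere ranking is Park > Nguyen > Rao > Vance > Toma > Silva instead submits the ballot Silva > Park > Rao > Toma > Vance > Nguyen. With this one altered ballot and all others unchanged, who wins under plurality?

Park

First-place totals with the altered ballot: Nguyen 0, Silva 6, Rao 0, Vance 10, Toma 0, Park 13.
The winner is unchanged: still Park.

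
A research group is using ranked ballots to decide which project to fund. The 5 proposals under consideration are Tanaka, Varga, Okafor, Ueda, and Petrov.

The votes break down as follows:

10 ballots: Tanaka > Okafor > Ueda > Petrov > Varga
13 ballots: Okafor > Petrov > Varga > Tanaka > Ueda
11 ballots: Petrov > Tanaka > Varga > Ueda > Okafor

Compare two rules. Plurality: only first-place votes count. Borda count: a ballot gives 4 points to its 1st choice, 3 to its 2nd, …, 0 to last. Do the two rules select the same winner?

Plurality first-place counts: Tanaka 10, Varga 0, Okafor 13, Ueda 0, Petrov 11 → Okafor.
Borda totals: Tanaka 86, Varga 48, Okafor 82, Ueda 31, Petrov 93 → Petrov.
The two rules disagree: plurality picks Okafor, Borda picks Petrov.

No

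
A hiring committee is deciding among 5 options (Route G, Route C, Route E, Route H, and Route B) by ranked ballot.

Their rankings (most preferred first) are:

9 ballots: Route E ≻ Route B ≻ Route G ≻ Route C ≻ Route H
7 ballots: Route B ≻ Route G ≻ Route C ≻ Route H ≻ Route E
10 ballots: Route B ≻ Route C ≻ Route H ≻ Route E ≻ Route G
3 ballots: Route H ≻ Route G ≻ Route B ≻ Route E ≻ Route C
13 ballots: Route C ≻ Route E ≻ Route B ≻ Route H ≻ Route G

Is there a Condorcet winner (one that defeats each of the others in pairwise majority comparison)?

Head-to-head results (42 voters total):
Route G vs Route C: Route C wins 23–19.
Route G vs Route E: Route E wins 32–10.
Route G vs Route H: Route H wins 26–16.
Route G vs Route B: Route B wins 39–3.
Route C vs Route E: Route C wins 30–12.
Route C vs Route H: Route C wins 39–3.
Route C vs Route B: Route B wins 29–13.
Route E vs Route H: Route E wins 22–20.
Route E vs Route B: Route E wins 22–20.
Route H vs Route B: Route B wins 39–3.
No candidate beats all others: Route C beats Route E beats Route B beats Route C, a majority cycle.

No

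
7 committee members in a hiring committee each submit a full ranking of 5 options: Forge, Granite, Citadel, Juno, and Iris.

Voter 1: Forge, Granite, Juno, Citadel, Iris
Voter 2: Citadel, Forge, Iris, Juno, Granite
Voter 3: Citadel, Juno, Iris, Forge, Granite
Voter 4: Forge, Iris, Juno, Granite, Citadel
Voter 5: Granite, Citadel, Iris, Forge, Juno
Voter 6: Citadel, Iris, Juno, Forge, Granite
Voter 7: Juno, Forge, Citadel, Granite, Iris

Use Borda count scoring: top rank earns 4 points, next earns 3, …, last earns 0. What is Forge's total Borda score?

Borda scores:
  Forge: 4 + 3 + 1 + 4 + 1 + 1 + 3 = 17
  Granite: 3 + 0 + 0 + 1 + 4 + 0 + 1 = 9
  Citadel: 1 + 4 + 4 + 0 + 3 + 4 + 2 = 18
  Juno: 2 + 1 + 3 + 2 + 0 + 2 + 4 = 14
  Iris: 0 + 2 + 2 + 3 + 2 + 3 + 0 = 12

17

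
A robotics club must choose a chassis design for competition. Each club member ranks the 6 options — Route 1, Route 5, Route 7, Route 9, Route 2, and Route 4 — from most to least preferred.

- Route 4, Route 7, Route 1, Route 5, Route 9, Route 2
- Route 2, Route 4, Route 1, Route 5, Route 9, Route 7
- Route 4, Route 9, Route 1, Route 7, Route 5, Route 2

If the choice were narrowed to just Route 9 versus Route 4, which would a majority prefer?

Route 4

Ballots ranking Route 9 above Route 4: 0.
Ballots ranking Route 4 above Route 9: 3.
Route 4 wins the head-to-head, 3–0.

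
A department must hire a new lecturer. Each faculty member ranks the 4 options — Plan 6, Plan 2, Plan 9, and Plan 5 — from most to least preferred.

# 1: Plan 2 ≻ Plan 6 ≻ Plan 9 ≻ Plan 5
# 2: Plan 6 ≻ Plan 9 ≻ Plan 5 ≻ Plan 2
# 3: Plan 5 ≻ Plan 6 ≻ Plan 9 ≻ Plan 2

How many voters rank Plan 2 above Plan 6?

1

Ballots ranking Plan 2 above Plan 6: 1.
Ballots ranking Plan 6 above Plan 2: 2.
So 1 of 3 voters prefer Plan 2 to Plan 6.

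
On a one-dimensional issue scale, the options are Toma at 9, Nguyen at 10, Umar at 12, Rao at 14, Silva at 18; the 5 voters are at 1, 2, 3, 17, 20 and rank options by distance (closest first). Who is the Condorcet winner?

With single-peaked preferences on a line, the Condorcet winner is the candidate closest to the median voter.
The median voter (position 3) is closest to Toma at 9.
Check: Toma vs Silva — voters closer to Toma: 3 of 5.

Toma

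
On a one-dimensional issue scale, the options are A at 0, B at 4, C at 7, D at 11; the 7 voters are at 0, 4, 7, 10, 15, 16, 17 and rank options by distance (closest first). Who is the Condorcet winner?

D

With single-peaked preferences on a line, the Condorcet winner is the candidate closest to the median voter.
The median voter (position 10) is closest to D at 11.
Check: D vs A — voters closer to D: 5 of 7.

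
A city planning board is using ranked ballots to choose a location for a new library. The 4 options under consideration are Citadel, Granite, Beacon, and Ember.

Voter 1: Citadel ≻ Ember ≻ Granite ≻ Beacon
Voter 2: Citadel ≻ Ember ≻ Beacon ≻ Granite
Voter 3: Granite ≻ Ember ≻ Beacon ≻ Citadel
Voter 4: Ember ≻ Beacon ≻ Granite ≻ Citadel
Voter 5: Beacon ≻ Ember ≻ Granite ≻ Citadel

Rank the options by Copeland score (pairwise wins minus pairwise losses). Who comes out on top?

Pairwise results:
  Citadel vs Granite: Granite wins 3–2.
  Citadel vs Beacon: Beacon wins 3–2.
  Citadel vs Ember: Ember wins 3–2.
  Granite vs Beacon: Beacon wins 3–2.
  Granite vs Ember: Ember wins 4–1.
  Beacon vs Ember: Ember wins 4–1.
Copeland scores (wins − losses):
  Citadel: 0 − 3 = -3
  Granite: 1 − 2 = -1
  Beacon: 2 − 1 = 1
  Ember: 3 − 0 = 3
Ember has the best Copeland score.

Ember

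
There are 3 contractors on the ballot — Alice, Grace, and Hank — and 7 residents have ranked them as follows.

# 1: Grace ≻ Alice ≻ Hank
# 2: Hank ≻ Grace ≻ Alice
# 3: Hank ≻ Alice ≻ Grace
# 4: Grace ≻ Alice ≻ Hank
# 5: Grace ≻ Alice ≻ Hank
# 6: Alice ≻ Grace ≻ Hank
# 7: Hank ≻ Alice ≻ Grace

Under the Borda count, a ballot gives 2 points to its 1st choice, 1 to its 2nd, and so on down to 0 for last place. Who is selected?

Borda scores:
  Alice: 1 + 0 + 1 + 1 + 1 + 2 + 1 = 7
  Grace: 2 + 1 + 0 + 2 + 2 + 1 + 0 = 8
  Hank: 0 + 2 + 2 + 0 + 0 + 0 + 2 = 6
Grace has the highest total.

Grace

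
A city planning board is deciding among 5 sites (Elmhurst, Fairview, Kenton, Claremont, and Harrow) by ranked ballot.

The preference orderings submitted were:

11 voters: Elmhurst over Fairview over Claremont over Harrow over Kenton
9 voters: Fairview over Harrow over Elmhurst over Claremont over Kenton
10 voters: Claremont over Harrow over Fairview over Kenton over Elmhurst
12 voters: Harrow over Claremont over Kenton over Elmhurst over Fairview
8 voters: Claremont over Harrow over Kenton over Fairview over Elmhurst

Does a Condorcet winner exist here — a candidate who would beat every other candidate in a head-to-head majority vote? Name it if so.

Claremont

Head-to-head results (50 voters total):
Elmhurst vs Fairview: Fairview wins 27–23.
Elmhurst vs Kenton: Kenton wins 30–20.
Elmhurst vs Claremont: Claremont wins 30–20.
Elmhurst vs Harrow: Harrow wins 39–11.
Fairview vs Kenton: Fairview wins 30–20.
Fairview vs Claremont: Claremont wins 30–20.
Fairview vs Harrow: Harrow wins 30–20.
Kenton vs Claremont: Claremont wins 50–0.
Kenton vs Harrow: Harrow wins 50–0.
Claremont vs Harrow: Claremont wins 29–21.
Claremont beats each rival — Elmhurst (30–20), Fairview (30–20), Kenton (50–0), Harrow (29–21) — so Claremont is the Condorcet winner.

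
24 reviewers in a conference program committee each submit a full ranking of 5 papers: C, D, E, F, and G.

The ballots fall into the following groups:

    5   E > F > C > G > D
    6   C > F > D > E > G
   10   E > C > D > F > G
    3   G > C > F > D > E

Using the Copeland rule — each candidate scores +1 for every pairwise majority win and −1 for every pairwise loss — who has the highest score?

E

Pairwise results:
  C vs D: C wins 24–0.
  C vs E: E wins 15–9.
  C vs F: C wins 19–5.
  C vs G: C wins 21–3.
  D vs E: E wins 15–9.
  D vs F: F wins 14–10.
  D vs G: D wins 16–8.
  E vs F: E wins 15–9.
  E vs G: E wins 21–3.
  F vs G: F wins 21–3.
Copeland scores (wins − losses):
  C: 3 − 1 = 2
  D: 1 − 3 = -2
  E: 4 − 0 = 4
  F: 2 − 2 = 0
  G: 0 − 4 = -4
E has the best Copeland score.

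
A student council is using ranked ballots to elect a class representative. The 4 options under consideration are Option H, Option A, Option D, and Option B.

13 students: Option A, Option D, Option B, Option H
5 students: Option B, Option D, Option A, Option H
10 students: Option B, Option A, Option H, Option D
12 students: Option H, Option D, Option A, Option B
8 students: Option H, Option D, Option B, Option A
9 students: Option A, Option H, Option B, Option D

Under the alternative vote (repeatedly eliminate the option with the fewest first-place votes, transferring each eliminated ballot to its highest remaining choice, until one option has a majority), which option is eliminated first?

Option D

Round 1: Option A 22, Option H 20, Option B 15, Option D 0. Option D has the fewest and is eliminated.
Round 2: Option A 22, Option H 20, Option B 15. Option B has the fewest and is eliminated.
Round 3: Option A 37, Option H 20. Option A has a majority.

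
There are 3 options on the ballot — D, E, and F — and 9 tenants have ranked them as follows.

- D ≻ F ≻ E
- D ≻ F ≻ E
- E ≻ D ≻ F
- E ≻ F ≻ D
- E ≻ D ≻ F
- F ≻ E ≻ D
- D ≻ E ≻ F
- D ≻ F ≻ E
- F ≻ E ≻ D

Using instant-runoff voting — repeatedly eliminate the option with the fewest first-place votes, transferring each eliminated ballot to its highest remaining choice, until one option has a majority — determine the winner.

Round 1: D 4, E 3, F 2. F has the fewest and is eliminated.
Round 2: E 5, D 4. E has a majority.

E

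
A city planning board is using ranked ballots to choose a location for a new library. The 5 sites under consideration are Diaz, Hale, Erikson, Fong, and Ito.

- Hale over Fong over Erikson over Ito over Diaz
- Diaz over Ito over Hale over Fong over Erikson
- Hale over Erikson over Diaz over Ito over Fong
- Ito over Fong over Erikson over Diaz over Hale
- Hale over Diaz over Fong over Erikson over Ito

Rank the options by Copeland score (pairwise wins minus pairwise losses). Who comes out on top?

Hale

Pairwise results:
  Diaz vs Hale: Hale wins 3–2.
  Diaz vs Erikson: Erikson wins 3–2.
  Diaz vs Fong: Diaz wins 3–2.
  Diaz vs Ito: Diaz wins 3–2.
  Hale vs Erikson: Hale wins 4–1.
  Hale vs Fong: Hale wins 4–1.
  Hale vs Ito: Hale wins 3–2.
  Erikson vs Fong: Fong wins 4–1.
  Erikson vs Ito: Erikson wins 3–2.
  Fong vs Ito: Ito wins 3–2.
Copeland scores (wins − losses):
  Diaz: 2 − 2 = 0
  Hale: 4 − 0 = 4
  Erikson: 2 − 2 = 0
  Fong: 1 − 3 = -2
  Ito: 1 − 3 = -2
Hale has the best Copeland score.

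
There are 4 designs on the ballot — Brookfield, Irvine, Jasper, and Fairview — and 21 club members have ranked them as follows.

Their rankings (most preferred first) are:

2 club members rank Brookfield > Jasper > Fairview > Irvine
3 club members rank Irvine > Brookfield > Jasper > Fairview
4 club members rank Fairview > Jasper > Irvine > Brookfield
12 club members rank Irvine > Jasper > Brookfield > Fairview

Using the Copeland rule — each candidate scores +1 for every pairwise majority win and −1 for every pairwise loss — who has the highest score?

Pairwise results:
  Brookfield vs Irvine: Irvine wins 19–2.
  Brookfield vs Jasper: Jasper wins 16–5.
  Brookfield vs Fairview: Brookfield wins 17–4.
  Irvine vs Jasper: Irvine wins 15–6.
  Irvine vs Fairview: Irvine wins 15–6.
  Jasper vs Fairview: Jasper wins 17–4.
Copeland scores (wins − losses):
  Brookfield: 1 − 2 = -1
  Irvine: 3 − 0 = 3
  Jasper: 2 − 1 = 1
  Fairview: 0 − 3 = -3
Irvine has the best Copeland score.

Irvine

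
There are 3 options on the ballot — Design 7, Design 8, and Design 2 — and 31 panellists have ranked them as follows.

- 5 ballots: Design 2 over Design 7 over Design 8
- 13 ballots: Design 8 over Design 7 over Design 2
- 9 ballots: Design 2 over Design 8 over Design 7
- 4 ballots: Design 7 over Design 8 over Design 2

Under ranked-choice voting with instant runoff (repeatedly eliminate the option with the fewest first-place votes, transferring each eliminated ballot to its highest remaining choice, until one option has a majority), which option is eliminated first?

Round 1: Design 2 14, Design 8 13, Design 7 4. Design 7 has the fewest and is eliminated.
Round 2: Design 8 17, Design 2 14. Design 8 has a majority.

Design 7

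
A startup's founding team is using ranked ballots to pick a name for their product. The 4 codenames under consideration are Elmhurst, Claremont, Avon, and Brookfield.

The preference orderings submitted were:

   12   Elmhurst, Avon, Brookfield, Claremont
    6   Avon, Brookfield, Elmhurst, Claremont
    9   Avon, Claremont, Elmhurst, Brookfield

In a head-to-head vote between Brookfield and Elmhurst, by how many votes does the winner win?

15

Ballots ranking Brookfield above Elmhurst: 6.
Ballots ranking Elmhurst above Brookfield: 12+9 = 21.
Elmhurst wins 21–6, a margin of 15.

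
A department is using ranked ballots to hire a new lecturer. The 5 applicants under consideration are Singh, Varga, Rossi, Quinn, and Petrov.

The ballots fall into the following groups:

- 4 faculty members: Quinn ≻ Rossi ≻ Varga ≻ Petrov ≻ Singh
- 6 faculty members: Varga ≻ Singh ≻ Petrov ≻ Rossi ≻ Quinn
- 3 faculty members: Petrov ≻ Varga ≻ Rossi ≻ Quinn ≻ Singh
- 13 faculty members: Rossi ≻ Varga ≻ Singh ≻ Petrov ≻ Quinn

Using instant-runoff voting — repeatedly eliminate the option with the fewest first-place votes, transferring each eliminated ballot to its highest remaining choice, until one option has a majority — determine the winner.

Round 1: Rossi 13, Varga 6, Quinn 4, Petrov 3, Singh 0. Singh has the fewest and is eliminated.
Round 2: Rossi 13, Varga 6, Quinn 4, Petrov 3. Petrov has the fewest and is eliminated.
Round 3: Rossi 13, Varga 9, Quinn 4. Quinn has the fewest and is eliminated.
Round 4: Rossi 17, Varga 9. Rossi has a majority.

Rossi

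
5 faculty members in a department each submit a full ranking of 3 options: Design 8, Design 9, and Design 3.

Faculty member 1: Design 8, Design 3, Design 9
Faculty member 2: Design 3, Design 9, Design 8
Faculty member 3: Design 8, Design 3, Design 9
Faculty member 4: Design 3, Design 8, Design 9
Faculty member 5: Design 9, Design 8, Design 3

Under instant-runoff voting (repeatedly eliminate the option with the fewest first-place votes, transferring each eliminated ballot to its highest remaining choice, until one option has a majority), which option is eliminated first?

Design 9

Round 1: Design 8 2, Design 3 2, Design 9 1. Design 9 has the fewest and is eliminated.
Round 2: Design 8 3, Design 3 2. Design 8 has a majority.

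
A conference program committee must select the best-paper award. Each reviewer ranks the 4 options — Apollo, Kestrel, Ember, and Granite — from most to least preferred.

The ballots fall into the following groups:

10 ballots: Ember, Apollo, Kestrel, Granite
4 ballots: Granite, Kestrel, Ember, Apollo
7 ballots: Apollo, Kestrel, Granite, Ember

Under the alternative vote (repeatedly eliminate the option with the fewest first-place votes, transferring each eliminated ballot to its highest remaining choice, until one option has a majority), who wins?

Round 1: Ember 10, Apollo 7, Granite 4, Kestrel 0. Kestrel has the fewest and is eliminated.
Round 2: Ember 10, Apollo 7, Granite 4. Granite has the fewest and is eliminated.
Round 3: Ember 14, Apollo 7. Ember has a majority.

Ember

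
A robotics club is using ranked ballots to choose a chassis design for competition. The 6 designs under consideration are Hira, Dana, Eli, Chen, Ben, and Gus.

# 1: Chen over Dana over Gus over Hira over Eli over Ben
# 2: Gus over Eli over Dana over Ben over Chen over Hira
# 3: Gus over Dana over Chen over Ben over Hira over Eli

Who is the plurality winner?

Gus

First-place vote totals:
  Hira: 0
  Dana: 0
  Eli: 0
  Chen: 1
  Ben: 0
  Gus: 2
Gus has the most first-place votes.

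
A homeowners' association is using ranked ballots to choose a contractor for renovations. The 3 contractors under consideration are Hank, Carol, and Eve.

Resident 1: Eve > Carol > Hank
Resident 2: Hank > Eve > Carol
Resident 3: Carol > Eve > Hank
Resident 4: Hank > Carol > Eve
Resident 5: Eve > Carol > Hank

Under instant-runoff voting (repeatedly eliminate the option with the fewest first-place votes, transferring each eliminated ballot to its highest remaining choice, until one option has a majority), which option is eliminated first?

Round 1: Hank 2, Eve 2, Carol 1. Carol has the fewest and is eliminated.
Round 2: Eve 3, Hank 2. Eve has a majority.

Carol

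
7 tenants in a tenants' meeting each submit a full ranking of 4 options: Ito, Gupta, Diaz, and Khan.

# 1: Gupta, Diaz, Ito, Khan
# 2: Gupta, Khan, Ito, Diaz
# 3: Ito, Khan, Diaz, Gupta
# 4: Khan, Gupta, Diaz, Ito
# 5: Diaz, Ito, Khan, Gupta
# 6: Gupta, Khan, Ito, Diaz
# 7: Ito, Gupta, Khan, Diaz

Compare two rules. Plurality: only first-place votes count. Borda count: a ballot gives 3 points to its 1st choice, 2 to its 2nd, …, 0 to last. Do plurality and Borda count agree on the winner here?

Plurality first-place counts: Ito 2, Gupta 3, Diaz 1, Khan 1 → Gupta.
Borda totals: Ito 11, Gupta 13, Diaz 7, Khan 11 → Gupta.
The two rules agree on Gupta.

Yes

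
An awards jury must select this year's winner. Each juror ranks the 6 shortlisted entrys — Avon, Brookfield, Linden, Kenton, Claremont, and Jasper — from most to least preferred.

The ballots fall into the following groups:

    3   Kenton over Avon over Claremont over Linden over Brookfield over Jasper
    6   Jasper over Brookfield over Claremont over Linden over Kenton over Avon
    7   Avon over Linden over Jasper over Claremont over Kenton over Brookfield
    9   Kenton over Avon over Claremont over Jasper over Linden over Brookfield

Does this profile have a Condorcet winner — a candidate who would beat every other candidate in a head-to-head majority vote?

Head-to-head results (25 voters total):
Avon vs Brookfield: Avon wins 19–6.
Avon vs Linden: Avon wins 19–6.
Avon vs Kenton: Kenton wins 18–7.
Avon vs Claremont: Avon wins 19–6.
Avon vs Jasper: Avon wins 19–6.
Brookfield vs Linden: Linden wins 19–6.
Brookfield vs Kenton: Kenton wins 19–6.
Brookfield vs Claremont: Claremont wins 19–6.
Brookfield vs Jasper: Jasper wins 22–3.
Linden vs Kenton: Linden wins 13–12.
Linden vs Claremont: Claremont wins 18–7.
Linden vs Jasper: Jasper wins 15–10.
Kenton vs Claremont: Claremont wins 13–12.
Kenton vs Jasper: Jasper wins 13–12.
Claremont vs Jasper: Jasper wins 13–12.
No candidate beats all others: Avon beats Linden beats Kenton beats Avon, a majority cycle.

No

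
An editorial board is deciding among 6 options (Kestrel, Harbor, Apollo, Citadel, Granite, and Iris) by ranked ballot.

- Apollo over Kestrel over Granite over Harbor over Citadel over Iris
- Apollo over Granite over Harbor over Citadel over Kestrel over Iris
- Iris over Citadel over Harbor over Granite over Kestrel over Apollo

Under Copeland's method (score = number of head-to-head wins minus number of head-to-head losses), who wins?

Pairwise results:
  Kestrel vs Harbor: Harbor wins 2–1.
  Kestrel vs Apollo: Apollo wins 2–1.
  Kestrel vs Citadel: Citadel wins 2–1.
  Kestrel vs Granite: Granite wins 2–1.
  Kestrel vs Iris: Kestrel wins 2–1.
  Harbor vs Apollo: Apollo wins 2–1.
  Harbor vs Citadel: Harbor wins 2–1.
  Harbor vs Granite: Granite wins 2–1.
  Harbor vs Iris: Harbor wins 2–1.
  Apollo vs Citadel: Apollo wins 2–1.
  Apollo vs Granite: Apollo wins 2–1.
  Apollo vs Iris: Apollo wins 2–1.
  Citadel vs Granite: Granite wins 2–1.
  Citadel vs Iris: Citadel wins 2–1.
  Granite vs Iris: Granite wins 2–1.
Copeland scores (wins − losses):
  Kestrel: 1 − 4 = -3
  Harbor: 3 − 2 = 1
  Apollo: 5 − 0 = 5
  Citadel: 2 − 3 = -1
  Granite: 4 − 1 = 3
  Iris: 0 − 5 = -5
Apollo has the best Copeland score.

Apollo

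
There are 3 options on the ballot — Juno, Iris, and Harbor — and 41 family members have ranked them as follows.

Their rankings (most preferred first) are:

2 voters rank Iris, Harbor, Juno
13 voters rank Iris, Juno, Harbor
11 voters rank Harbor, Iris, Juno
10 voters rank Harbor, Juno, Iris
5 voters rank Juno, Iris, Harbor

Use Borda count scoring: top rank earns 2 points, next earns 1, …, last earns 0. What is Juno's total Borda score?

Borda scores:
  Juno: 2·0 + 13·1 + 11·0 + 10·1 + 5·2 = 33
  Iris: 2·2 + 13·2 + 11·1 + 10·0 + 5·1 = 46
  Harbor: 2·1 + 13·0 + 11·2 + 10·2 + 5·0 = 44

33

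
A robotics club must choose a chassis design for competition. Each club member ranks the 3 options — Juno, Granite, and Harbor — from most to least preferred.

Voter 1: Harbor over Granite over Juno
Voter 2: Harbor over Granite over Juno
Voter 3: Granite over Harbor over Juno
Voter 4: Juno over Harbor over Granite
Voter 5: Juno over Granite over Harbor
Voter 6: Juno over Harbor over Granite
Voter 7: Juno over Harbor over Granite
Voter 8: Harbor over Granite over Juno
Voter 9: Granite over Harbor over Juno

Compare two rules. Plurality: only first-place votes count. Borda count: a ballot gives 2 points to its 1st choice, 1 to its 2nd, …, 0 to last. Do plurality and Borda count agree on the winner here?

No

Plurality first-place counts: Juno 4, Granite 2, Harbor 3 → Juno.
Borda totals: Juno 8, Granite 8, Harbor 11 → Harbor.
The two rules disagree: plurality picks Juno, Borda picks Harbor.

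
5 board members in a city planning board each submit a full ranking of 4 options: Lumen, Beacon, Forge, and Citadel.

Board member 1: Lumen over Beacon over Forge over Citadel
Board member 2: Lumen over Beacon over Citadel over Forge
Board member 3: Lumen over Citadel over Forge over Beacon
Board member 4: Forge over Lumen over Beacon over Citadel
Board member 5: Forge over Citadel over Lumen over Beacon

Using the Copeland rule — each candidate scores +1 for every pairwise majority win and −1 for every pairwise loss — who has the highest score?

Lumen

Pairwise results:
  Lumen vs Beacon: Lumen wins 5–0.
  Lumen vs Forge: Lumen wins 3–2.
  Lumen vs Citadel: Lumen wins 4–1.
  Beacon vs Forge: Forge wins 3–2.
  Beacon vs Citadel: Beacon wins 3–2.
  Forge vs Citadel: Forge wins 3–2.
Copeland scores (wins − losses):
  Lumen: 3 − 0 = 3
  Beacon: 1 − 2 = -1
  Forge: 2 − 1 = 1
  Citadel: 0 − 3 = -3
Lumen has the best Copeland score.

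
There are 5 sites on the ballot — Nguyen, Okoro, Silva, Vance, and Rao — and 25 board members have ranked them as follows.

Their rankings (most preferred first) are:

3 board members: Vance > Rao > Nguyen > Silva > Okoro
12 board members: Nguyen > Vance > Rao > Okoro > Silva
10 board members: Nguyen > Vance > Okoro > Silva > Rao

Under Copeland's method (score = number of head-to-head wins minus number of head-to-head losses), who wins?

Nguyen

Pairwise results:
  Nguyen vs Okoro: Nguyen wins 25–0.
  Nguyen vs Silva: Nguyen wins 25–0.
  Nguyen vs Vance: Nguyen wins 22–3.
  Nguyen vs Rao: Nguyen wins 22–3.
  Okoro vs Silva: Okoro wins 22–3.
  Okoro vs Vance: Vance wins 25–0.
  Okoro vs Rao: Rao wins 15–10.
  Silva vs Vance: Vance wins 25–0.
  Silva vs Rao: Rao wins 15–10.
  Vance vs Rao: Vance wins 25–0.
Copeland scores (wins − losses):
  Nguyen: 4 − 0 = 4
  Okoro: 1 − 3 = -2
  Silva: 0 − 4 = -4
  Vance: 3 − 1 = 2
  Rao: 2 − 2 = 0
Nguyen has the best Copeland score.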